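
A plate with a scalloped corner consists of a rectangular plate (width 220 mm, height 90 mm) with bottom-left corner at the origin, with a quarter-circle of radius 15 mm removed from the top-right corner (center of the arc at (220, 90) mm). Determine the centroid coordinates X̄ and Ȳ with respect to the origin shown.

Part | A | x̄ᵢ | ȳᵢ | A·x̄ᵢ | A·ȳᵢ
plate | 19800.00 | 110.00 | 45.00 | 2178000.00 | 891000.00
removed quarter-circle | -176.71 | 213.63 | 83.63 | -37752.21 | -14779.31
Σ | 19623.29 |  |  | 2140247.79 | 876220.69
X̄ = 2140247.79 / 19623.29 = 109.07 mm
Ȳ = 876220.69 / 19623.29 = 44.65 mm

X̄ = 109.07 mm, Ȳ = 44.65 mm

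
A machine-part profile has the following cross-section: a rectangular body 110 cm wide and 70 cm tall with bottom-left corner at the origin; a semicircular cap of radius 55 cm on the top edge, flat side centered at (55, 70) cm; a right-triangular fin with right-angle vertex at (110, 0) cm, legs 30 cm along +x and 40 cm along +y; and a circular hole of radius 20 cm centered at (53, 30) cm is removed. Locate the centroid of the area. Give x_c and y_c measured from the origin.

Part | A | x̄ᵢ | ȳᵢ | A·x̄ᵢ | A·ȳᵢ
rectangular body | 7700.00 | 55.00 | 35.00 | 423500.00 | 269500.00
semicircular top | 4751.66 | 55.00 | 93.34 | 261341.24 | 443532.79
triangular fin | 600.00 | 120.00 | 13.33 | 72000.00 | 8000.00
hole | -1256.64 | 53.00 | 30.00 | -66601.76 | -37699.11
Σ | 11795.02 |  |  | 690239.47 | 683333.68
x_c = 690239.47 / 11795.02 = 58.52 cm
y_c = 683333.68 / 11795.02 = 57.93 cm

x_c = 58.52 cm, y_c = 57.93 cm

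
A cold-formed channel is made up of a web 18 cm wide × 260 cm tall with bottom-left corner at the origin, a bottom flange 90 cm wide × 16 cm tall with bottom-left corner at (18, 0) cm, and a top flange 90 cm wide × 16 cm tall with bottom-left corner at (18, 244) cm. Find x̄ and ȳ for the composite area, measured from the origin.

x̄ = 29.57 cm, ȳ = 130.00 cm

Part | A | x̄ᵢ | ȳᵢ | A·x̄ᵢ | A·ȳᵢ
web | 4680.00 | 9.00 | 130.00 | 42120.00 | 608400.00
bottom flange | 1440.00 | 63.00 | 8.00 | 90720.00 | 11520.00
top flange | 1440.00 | 63.00 | 252.00 | 90720.00 | 362880.00
Σ | 7560.00 |  |  | 223560.00 | 982800.00
x̄ = 223560.00 / 7560.00 = 29.57 cm
ȳ = 982800.00 / 7560.00 = 130.00 cm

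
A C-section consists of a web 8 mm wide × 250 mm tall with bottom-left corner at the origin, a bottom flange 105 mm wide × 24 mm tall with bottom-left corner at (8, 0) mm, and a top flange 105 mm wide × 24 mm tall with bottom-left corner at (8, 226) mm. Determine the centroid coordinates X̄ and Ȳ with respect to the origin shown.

web: A = 8 × 250 = 2000.00, centroid at (4.00, 125.00).
bottom flange: A = 105 × 24 = 2520.00, centroid at (60.50, 12.00).
top flange: A = 105 × 24 = 2520.00, centroid at (60.50, 238.00).
ΣA = 7040.00 mm²
ΣAX̄ = (2000.00)(4.00) + (2520.00)(60.50) + (2520.00)(60.50) = 312920.00 mm³
ΣAȲ = (2000.00)(125.00) + (2520.00)(12.00) + (2520.00)(238.00) = 880000.00 mm³
X̄ = 312920.00 / 7040.00 = 44.45 mm
Ȳ = 880000.00 / 7040.00 = 125.00 mm

X̄ = 44.45 mm, Ȳ = 125.00 mm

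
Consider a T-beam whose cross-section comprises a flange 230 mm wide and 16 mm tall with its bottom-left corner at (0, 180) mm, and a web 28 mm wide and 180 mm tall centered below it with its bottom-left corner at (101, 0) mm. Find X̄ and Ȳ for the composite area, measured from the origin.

X̄ = 115.00 mm, Ȳ = 131.36 mm

Part | A | x̄ᵢ | ȳᵢ | A·x̄ᵢ | A·ȳᵢ
web | 5040.00 | 115.00 | 90.00 | 579600.00 | 453600.00
flange | 3680.00 | 115.00 | 188.00 | 423200.00 | 691840.00
Σ | 8720.00 |  |  | 1002800.00 | 1145440.00
X̄ = 1002800.00 / 8720.00 = 115.00 mm
Ȳ = 1145440.00 / 8720.00 = 131.36 mm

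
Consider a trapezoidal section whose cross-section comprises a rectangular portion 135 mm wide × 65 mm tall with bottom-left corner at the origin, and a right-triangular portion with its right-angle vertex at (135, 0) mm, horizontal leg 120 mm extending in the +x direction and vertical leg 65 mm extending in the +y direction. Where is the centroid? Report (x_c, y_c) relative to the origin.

rectangular portion: A = 135 × 65 = 8775.00, centroid at (67.50, 32.50).
triangular portion: A = ½·120·65 = 3900.00, centroid at (175.00, 21.67).
ΣA = 12675.00 mm²
ΣAx_c = (8775.00)(67.50) + (3900.00)(175.00) = 1274812.50 mm³
ΣAy_c = (8775.00)(32.50) + (3900.00)(21.67) = 369687.50 mm³
x_c = 1274812.50 / 12675.00 = 100.58 mm
y_c = 369687.50 / 12675.00 = 29.17 mm

x_c = 100.58 mm, y_c = 29.17 mm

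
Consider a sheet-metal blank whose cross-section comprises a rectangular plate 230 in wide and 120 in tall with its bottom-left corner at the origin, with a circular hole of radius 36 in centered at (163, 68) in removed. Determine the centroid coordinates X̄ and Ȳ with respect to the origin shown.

X̄ = 106.69 in, Ȳ = 58.62 in

plate: A = 230 × 120 = 27600.00, centroid at (115.00, 60.00).
hole: A = −π·36² = -4071.50, centroid at (163.00, 68.00).
ΣA = 23528.50 in²
ΣAX̄ = (27600.00)(115.00) + (-4071.50)(163.00) = 2510344.84 in³
ΣAȲ = (27600.00)(60.00) + (-4071.50)(68.00) = 1379137.72 in³
X̄ = 2510344.84 / 23528.50 = 106.69 in
Ȳ = 1379137.72 / 23528.50 = 58.62 in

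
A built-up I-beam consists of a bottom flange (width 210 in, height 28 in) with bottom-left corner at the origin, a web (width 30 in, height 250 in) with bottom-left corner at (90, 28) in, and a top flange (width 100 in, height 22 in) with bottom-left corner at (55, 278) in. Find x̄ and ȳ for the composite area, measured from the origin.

x̄ = 105.00 in, ȳ = 119.74 in

bottom flange: A = 210 × 28 = 5880.00, centroid at (105.00, 14.00).
web: A = 30 × 250 = 7500.00, centroid at (105.00, 153.00).
top flange: A = 100 × 22 = 2200.00, centroid at (105.00, 289.00).
ΣA = 15580.00 in², ΣAx̄ = 1635900.00 in³, ΣAȳ = 1865620.00 in³.
x̄ = 1635900.00/15580.00 = 105.00 in; ȳ = 1865620.00/15580.00 = 119.74 in.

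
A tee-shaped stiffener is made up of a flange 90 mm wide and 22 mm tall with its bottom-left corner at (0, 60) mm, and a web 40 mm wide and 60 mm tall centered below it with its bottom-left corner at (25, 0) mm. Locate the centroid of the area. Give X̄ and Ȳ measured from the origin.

X̄ = 45.00 mm, Ȳ = 48.53 mm

web: A = 40 × 60 = 2400.00, centroid at (45.00, 30.00).
flange: A = 90 × 22 = 1980.00, centroid at (45.00, 71.00).
ΣA = 4380.00 mm²
ΣAX̄ = (2400.00)(45.00) + (1980.00)(45.00) = 197100.00 mm³
ΣAȲ = (2400.00)(30.00) + (1980.00)(71.00) = 212580.00 mm³
X̄ = 197100.00 / 4380.00 = 45.00 mm
Ȳ = 212580.00 / 4380.00 = 48.53 mm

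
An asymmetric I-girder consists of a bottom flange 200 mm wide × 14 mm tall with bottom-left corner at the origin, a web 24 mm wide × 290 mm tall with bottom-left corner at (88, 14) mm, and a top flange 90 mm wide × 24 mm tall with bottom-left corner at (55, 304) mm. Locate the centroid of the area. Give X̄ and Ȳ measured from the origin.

bottom flange: A = 200 × 14 = 2800.00, centroid at (100.00, 7.00).
web: A = 24 × 290 = 6960.00, centroid at (100.00, 159.00).
top flange: A = 90 × 24 = 2160.00, centroid at (100.00, 316.00).
ΣA = 11920.00 mm², ΣAX̄ = 1192000.00 mm³, ΣAȲ = 1808800.00 mm³.
X̄ = 1192000.00/11920.00 = 100.00 mm; Ȳ = 1808800.00/11920.00 = 151.74 mm.

X̄ = 100.00 mm, Ȳ = 151.74 mm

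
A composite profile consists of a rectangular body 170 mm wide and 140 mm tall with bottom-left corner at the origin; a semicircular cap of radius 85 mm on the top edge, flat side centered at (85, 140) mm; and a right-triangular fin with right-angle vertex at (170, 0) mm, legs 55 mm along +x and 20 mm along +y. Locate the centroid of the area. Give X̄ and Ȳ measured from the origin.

X̄ = 86.59 mm, Ȳ = 102.75 mm

rectangular body: A = 170 × 140 = 23800.00, centroid at (85.00, 70.00).
semicircular top: A = ½π·85² = 11349.00, centroid at (85.00, 176.08).
triangular fin: A = ½·55·20 = 550.00, centroid at (188.33, 6.67).
ΣA = 35699.00 mm², ΣAX̄ = 3091248.63 mm³, ΣAȲ = 3667943.82 mm³.
X̄ = 3091248.63/35699.00 = 86.59 mm; Ȳ = 3667943.82/35699.00 = 102.75 mm.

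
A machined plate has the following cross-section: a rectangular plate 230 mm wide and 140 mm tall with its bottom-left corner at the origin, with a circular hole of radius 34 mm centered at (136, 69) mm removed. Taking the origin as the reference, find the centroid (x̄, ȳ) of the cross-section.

plate: A = 230 × 140 = 32200.00, centroid at (115.00, 70.00).
hole: A = −π·34² = -3631.68, centroid at (136.00, 69.00).
ΣA = 28568.32 mm²
ΣAx̄ = (32200.00)(115.00) + (-3631.68)(136.00) = 3209091.37 mm³
ΣAȳ = (32200.00)(70.00) + (-3631.68)(69.00) = 2003414.00 mm³
x̄ = 3209091.37 / 28568.32 = 112.33 mm
ȳ = 2003414.00 / 28568.32 = 70.13 mm

x̄ = 112.33 mm, ȳ = 70.13 mm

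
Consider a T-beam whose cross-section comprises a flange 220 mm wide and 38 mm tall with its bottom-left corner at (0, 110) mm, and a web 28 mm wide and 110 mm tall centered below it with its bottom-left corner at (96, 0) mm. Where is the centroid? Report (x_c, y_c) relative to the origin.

web: A = 28 × 110 = 3080.00, centroid at (110.00, 55.00).
flange: A = 220 × 38 = 8360.00, centroid at (110.00, 129.00).
ΣA = 11440.00 mm²
ΣAx_c = (3080.00)(110.00) + (8360.00)(110.00) = 1258400.00 mm³
ΣAy_c = (3080.00)(55.00) + (8360.00)(129.00) = 1247840.00 mm³
x_c = 1258400.00 / 11440.00 = 110.00 mm
y_c = 1247840.00 / 11440.00 = 109.08 mm

x_c = 110.00 mm, y_c = 109.08 mm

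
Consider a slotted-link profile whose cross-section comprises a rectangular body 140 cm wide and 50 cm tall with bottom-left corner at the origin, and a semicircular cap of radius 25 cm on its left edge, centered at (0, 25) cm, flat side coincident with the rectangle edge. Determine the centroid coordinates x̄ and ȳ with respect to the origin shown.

rectangular body: A = 140 × 50 = 7000.00, centroid at (70.00, 25.00).
semicircular end: A = ½π·25² = 981.75, centroid at (-10.61, 25.00).
ΣA = 7981.75 cm²
ΣAx̄ = (7000.00)(70.00) + (981.75)(-10.61) = 479583.33 cm³
ΣAȳ = (7000.00)(25.00) + (981.75)(25.00) = 199543.69 cm³
x̄ = 479583.33 / 7981.75 = 60.09 cm
ȳ = 199543.69 / 7981.75 = 25.00 cm

x̄ = 60.09 cm, ȳ = 25.00 cm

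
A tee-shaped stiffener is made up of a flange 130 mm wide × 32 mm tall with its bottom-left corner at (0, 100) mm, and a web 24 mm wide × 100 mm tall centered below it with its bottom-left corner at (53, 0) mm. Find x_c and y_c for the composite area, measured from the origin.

x_c = 65.00 mm, y_c = 91.85 mm

Part | A | x̄ᵢ | ȳᵢ | A·x̄ᵢ | A·ȳᵢ
web | 2400.00 | 65.00 | 50.00 | 156000.00 | 120000.00
flange | 4160.00 | 65.00 | 116.00 | 270400.00 | 482560.00
Σ | 6560.00 |  |  | 426400.00 | 602560.00
x_c = 426400.00 / 6560.00 = 65.00 mm
y_c = 602560.00 / 6560.00 = 91.85 mm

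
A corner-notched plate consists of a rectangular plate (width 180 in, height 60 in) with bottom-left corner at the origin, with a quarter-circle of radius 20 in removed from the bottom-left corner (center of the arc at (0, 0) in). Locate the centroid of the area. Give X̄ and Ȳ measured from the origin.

plate: A = 180 × 60 = 10800.00, centroid at (90.00, 30.00).
removed quarter-circle: A = −¼π·20² = -314.16, centroid at (8.49, 8.49).
ΣA = 10485.84 in²
ΣAX̄ = (10800.00)(90.00) + (-314.16)(8.49) = 969333.33 in³
ΣAȲ = (10800.00)(30.00) + (-314.16)(8.49) = 321333.33 in³
X̄ = 969333.33 / 10485.84 = 92.44 in
Ȳ = 321333.33 / 10485.84 = 30.64 in

X̄ = 92.44 in, Ȳ = 30.64 in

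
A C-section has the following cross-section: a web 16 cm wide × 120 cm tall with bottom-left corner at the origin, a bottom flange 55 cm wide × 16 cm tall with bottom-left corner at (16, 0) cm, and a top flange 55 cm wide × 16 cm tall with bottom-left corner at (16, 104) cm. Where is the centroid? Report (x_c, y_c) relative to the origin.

Part | A | x̄ᵢ | ȳᵢ | A·x̄ᵢ | A·ȳᵢ
web | 1920.00 | 8.00 | 60.00 | 15360.00 | 115200.00
bottom flange | 880.00 | 43.50 | 8.00 | 38280.00 | 7040.00
top flange | 880.00 | 43.50 | 112.00 | 38280.00 | 98560.00
Σ | 3680.00 |  |  | 91920.00 | 220800.00
x_c = 91920.00 / 3680.00 = 24.98 cm
y_c = 220800.00 / 3680.00 = 60.00 cm

x_c = 24.98 cm, y_c = 60.00 cm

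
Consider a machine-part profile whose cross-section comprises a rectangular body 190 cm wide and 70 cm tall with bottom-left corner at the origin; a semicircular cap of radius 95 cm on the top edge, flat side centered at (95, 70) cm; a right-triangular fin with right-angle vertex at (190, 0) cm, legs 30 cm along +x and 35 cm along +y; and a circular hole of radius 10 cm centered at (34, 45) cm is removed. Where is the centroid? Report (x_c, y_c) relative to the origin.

rectangular body: A = 190 × 70 = 13300.00, centroid at (95.00, 35.00).
semicircular top: A = ½π·95² = 14176.44, centroid at (95.00, 110.32).
triangular fin: A = ½·30·35 = 525.00, centroid at (200.00, 11.67).
hole: A = −π·10² = -314.16, centroid at (34.00, 45.00).
ΣA = 27687.28 cm²
ΣAx_c = (13300.00)(95.00) + (14176.44)(95.00) + (525.00)(200.00) + (-314.16)(34.00) = 2704580.09 cm³
ΣAy_c = (13300.00)(35.00) + (14176.44)(110.32) + (525.00)(11.67) + (-314.16)(45.00) = 2021421.75 cm³
x_c = 2704580.09 / 27687.28 = 97.68 cm
y_c = 2021421.75 / 27687.28 = 73.01 cm

x_c = 97.68 cm, y_c = 73.01 cm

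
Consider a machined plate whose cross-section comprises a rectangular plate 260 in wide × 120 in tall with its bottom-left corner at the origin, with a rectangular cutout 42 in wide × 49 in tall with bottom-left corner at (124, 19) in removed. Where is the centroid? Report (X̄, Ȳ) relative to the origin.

plate: A = 260 × 120 = 31200.00, centroid at (130.00, 60.00).
hole: A = −(42 × 49) = -2058.00, centroid at (145.00, 43.50).
ΣA = 29142.00 in²
ΣAX̄ = (31200.00)(130.00) + (-2058.00)(145.00) = 3757590.00 in³
ΣAȲ = (31200.00)(60.00) + (-2058.00)(43.50) = 1782477.00 in³
X̄ = 3757590.00 / 29142.00 = 128.94 in
Ȳ = 1782477.00 / 29142.00 = 61.17 in

X̄ = 128.94 in, Ȳ = 61.17 in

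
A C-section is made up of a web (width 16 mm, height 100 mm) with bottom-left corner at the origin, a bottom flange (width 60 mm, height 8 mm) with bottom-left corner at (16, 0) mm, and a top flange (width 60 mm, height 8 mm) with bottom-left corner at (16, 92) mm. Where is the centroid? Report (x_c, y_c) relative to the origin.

x_c = 22.25 mm, y_c = 50.00 mm

web: A = 16 × 100 = 1600.00, centroid at (8.00, 50.00).
bottom flange: A = 60 × 8 = 480.00, centroid at (46.00, 4.00).
top flange: A = 60 × 8 = 480.00, centroid at (46.00, 96.00).
ΣA = 2560.00 mm², ΣAx_c = 56960.00 mm³, ΣAy_c = 128000.00 mm³.
x_c = 56960.00/2560.00 = 22.25 mm; y_c = 128000.00/2560.00 = 50.00 mm.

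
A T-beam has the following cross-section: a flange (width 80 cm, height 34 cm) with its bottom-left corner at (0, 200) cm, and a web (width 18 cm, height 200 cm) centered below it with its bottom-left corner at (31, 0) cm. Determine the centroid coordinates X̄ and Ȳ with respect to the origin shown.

X̄ = 40.00 cm, Ȳ = 150.35 cm

web: A = 18 × 200 = 3600.00, centroid at (40.00, 100.00).
flange: A = 80 × 34 = 2720.00, centroid at (40.00, 217.00).
ΣA = 6320.00 cm², ΣAX̄ = 252800.00 cm³, ΣAȲ = 950240.00 cm³.
X̄ = 252800.00/6320.00 = 40.00 cm; Ȳ = 950240.00/6320.00 = 150.35 cm.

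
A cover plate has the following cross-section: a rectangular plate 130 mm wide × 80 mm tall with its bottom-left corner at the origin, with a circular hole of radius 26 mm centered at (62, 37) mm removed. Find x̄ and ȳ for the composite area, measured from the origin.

x̄ = 65.77 mm, ȳ = 40.77 mm

plate: A = 130 × 80 = 10400.00, centroid at (65.00, 40.00).
hole: A = −π·26² = -2123.72, centroid at (62.00, 37.00).
ΣA = 8276.28 mm², ΣAx̄ = 544329.57 mm³, ΣAȳ = 337422.48 mm³.
x̄ = 544329.57/8276.28 = 65.77 mm; ȳ = 337422.48/8276.28 = 40.77 mm.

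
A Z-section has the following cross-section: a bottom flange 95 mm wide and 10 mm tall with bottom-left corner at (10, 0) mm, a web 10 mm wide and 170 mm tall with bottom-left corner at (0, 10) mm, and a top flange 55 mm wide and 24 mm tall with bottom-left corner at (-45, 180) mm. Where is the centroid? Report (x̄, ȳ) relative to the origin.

Part | A | x̄ᵢ | ȳᵢ | A·x̄ᵢ | A·ȳᵢ
bottom flange | 950.00 | 57.50 | 5.00 | 54625.00 | 4750.00
web | 1700.00 | 5.00 | 95.00 | 8500.00 | 161500.00
top flange | 1320.00 | -17.50 | 192.00 | -23100.00 | 253440.00
Σ | 3970.00 |  |  | 40025.00 | 419690.00
x̄ = 40025.00 / 3970.00 = 10.08 mm
ȳ = 419690.00 / 3970.00 = 105.72 mm

x̄ = 10.08 mm, ȳ = 105.72 mm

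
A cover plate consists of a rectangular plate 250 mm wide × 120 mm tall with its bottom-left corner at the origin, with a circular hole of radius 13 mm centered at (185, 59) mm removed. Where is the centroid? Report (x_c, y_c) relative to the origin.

x_c = 123.92 mm, y_c = 60.02 mm

plate: A = 250 × 120 = 30000.00, centroid at (125.00, 60.00).
hole: A = −π·13² = -530.93, centroid at (185.00, 59.00).
ΣA = 29469.07 mm², ΣAx_c = 3651778.11 mm³, ΣAy_c = 1768675.18 mm³.
x_c = 3651778.11/29469.07 = 123.92 mm; y_c = 1768675.18/29469.07 = 60.02 mm.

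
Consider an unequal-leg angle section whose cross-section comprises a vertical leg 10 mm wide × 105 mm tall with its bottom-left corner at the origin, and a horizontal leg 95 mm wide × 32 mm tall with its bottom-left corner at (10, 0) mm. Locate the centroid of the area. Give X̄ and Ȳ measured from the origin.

X̄ = 44.02 mm, Ȳ = 25.37 mm

vertical leg: A = 10 × 105 = 1050.00, centroid at (5.00, 52.50).
horizontal leg: A = 95 × 32 = 3040.00, centroid at (57.50, 16.00).
ΣA = 4090.00 mm², ΣAX̄ = 180050.00 mm³, ΣAȲ = 103765.00 mm³.
X̄ = 180050.00/4090.00 = 44.02 mm; Ȳ = 103765.00/4090.00 = 25.37 mm.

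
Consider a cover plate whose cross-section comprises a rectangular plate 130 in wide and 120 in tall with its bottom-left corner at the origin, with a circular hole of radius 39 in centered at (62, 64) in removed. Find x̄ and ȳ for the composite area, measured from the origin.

plate: A = 130 × 120 = 15600.00, centroid at (65.00, 60.00).
hole: A = −π·39² = -4778.36, centroid at (62.00, 64.00).
ΣA = 10821.64 in²
ΣAx̄ = (15600.00)(65.00) + (-4778.36)(62.00) = 717741.53 in³
ΣAȳ = (15600.00)(60.00) + (-4778.36)(64.00) = 630184.80 in³
x̄ = 717741.53 / 10821.64 = 66.32 in
ȳ = 630184.80 / 10821.64 = 58.23 in

x̄ = 66.32 in, ȳ = 58.23 in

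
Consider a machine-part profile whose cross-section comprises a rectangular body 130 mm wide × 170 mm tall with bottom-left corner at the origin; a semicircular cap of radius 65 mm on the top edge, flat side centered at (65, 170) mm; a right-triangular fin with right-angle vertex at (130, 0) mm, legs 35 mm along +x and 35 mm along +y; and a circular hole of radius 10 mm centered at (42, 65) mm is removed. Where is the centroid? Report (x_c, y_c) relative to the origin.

rectangular body: A = 130 × 170 = 22100.00, centroid at (65.00, 85.00).
semicircular top: A = ½π·65² = 6636.61, centroid at (65.00, 197.59).
triangular fin: A = ½·35·35 = 612.50, centroid at (141.67, 11.67).
hole: A = −π·10² = -314.16, centroid at (42.00, 65.00).
ΣA = 29034.96 mm², ΣAx_c = 1941456.09 mm³, ΣAy_c = 3176533.28 mm³.
x_c = 1941456.09/29034.96 = 66.87 mm; y_c = 3176533.28/29034.96 = 109.40 mm.

x_c = 66.87 mm, y_c = 109.40 mm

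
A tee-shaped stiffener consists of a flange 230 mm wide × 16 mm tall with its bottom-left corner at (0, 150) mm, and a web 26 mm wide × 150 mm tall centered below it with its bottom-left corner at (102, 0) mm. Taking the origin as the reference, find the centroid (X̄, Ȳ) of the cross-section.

web: A = 26 × 150 = 3900.00, centroid at (115.00, 75.00).
flange: A = 230 × 16 = 3680.00, centroid at (115.00, 158.00).
ΣA = 7580.00 mm²
ΣAX̄ = (3900.00)(115.00) + (3680.00)(115.00) = 871700.00 mm³
ΣAȲ = (3900.00)(75.00) + (3680.00)(158.00) = 873940.00 mm³
X̄ = 871700.00 / 7580.00 = 115.00 mm
Ȳ = 873940.00 / 7580.00 = 115.30 mm

X̄ = 115.00 mm, Ȳ = 115.30 mm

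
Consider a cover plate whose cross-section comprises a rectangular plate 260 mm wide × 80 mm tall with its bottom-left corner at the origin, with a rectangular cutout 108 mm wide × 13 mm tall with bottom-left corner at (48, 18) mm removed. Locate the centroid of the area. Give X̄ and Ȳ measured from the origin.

X̄ = 132.03 mm, Ȳ = 41.12 mm

plate: A = 260 × 80 = 20800.00, centroid at (130.00, 40.00).
hole: A = −(108 × 13) = -1404.00, centroid at (102.00, 24.50).
ΣA = 19396.00 mm², ΣAX̄ = 2560792.00 mm³, ΣAȲ = 797602.00 mm³.
X̄ = 2560792.00/19396.00 = 132.03 mm; Ȳ = 797602.00/19396.00 = 41.12 mm.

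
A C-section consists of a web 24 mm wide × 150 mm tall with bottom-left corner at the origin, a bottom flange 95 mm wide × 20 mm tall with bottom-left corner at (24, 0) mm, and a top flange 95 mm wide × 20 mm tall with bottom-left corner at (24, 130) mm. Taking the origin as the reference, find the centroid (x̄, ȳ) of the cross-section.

x̄ = 42.55 mm, ȳ = 75.00 mm

web: A = 24 × 150 = 3600.00, centroid at (12.00, 75.00).
bottom flange: A = 95 × 20 = 1900.00, centroid at (71.50, 10.00).
top flange: A = 95 × 20 = 1900.00, centroid at (71.50, 140.00).
ΣA = 7400.00 mm², ΣAx̄ = 314900.00 mm³, ΣAȳ = 555000.00 mm³.
x̄ = 314900.00/7400.00 = 42.55 mm; ȳ = 555000.00/7400.00 = 75.00 mm.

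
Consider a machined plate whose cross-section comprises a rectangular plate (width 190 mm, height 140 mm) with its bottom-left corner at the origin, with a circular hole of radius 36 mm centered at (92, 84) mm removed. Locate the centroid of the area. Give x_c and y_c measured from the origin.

x_c = 95.54 mm, y_c = 67.47 mm

Part | A | x̄ᵢ | ȳᵢ | A·x̄ᵢ | A·ȳᵢ
plate | 26600.00 | 95.00 | 70.00 | 2527000.00 | 1862000.00
hole | -4071.50 | 92.00 | 84.00 | -374578.38 | -342006.34
Σ | 22528.50 |  |  | 2152421.62 | 1519993.66
x_c = 2152421.62 / 22528.50 = 95.54 mm
y_c = 1519993.66 / 22528.50 = 67.47 mm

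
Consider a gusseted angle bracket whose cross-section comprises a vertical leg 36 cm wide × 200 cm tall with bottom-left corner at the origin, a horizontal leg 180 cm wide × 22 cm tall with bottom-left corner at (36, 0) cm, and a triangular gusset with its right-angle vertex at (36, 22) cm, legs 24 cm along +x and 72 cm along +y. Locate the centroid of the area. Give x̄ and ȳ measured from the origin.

x̄ = 55.44 cm, ȳ = 66.81 cm

Part | A | x̄ᵢ | ȳᵢ | A·x̄ᵢ | A·ȳᵢ
vertical leg | 7200.00 | 18.00 | 100.00 | 129600.00 | 720000.00
horizontal leg | 3960.00 | 126.00 | 11.00 | 498960.00 | 43560.00
gusset | 864.00 | 44.00 | 46.00 | 38016.00 | 39744.00
Σ | 12024.00 |  |  | 666576.00 | 803304.00
x̄ = 666576.00 / 12024.00 = 55.44 cm
ȳ = 803304.00 / 12024.00 = 66.81 cm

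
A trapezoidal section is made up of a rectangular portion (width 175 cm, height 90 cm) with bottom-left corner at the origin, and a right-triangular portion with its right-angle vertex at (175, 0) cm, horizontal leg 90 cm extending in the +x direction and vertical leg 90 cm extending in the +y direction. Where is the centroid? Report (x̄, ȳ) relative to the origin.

rectangular portion: A = 175 × 90 = 15750.00, centroid at (87.50, 45.00).
triangular portion: A = ½·90·90 = 4050.00, centroid at (205.00, 30.00).
ΣA = 19800.00 cm²
ΣAx̄ = (15750.00)(87.50) + (4050.00)(205.00) = 2208375.00 cm³
ΣAȳ = (15750.00)(45.00) + (4050.00)(30.00) = 830250.00 cm³
x̄ = 2208375.00 / 19800.00 = 111.53 cm
ȳ = 830250.00 / 19800.00 = 41.93 cm

x̄ = 111.53 cm, ȳ = 41.93 cm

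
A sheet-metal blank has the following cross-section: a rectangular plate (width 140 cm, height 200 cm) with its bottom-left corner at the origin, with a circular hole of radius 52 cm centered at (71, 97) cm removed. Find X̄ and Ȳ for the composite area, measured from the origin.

X̄ = 69.56 cm, Ȳ = 101.31 cm

plate: A = 140 × 200 = 28000.00, centroid at (70.00, 100.00).
hole: A = −π·52² = -8494.87, centroid at (71.00, 97.00).
ΣA = 19505.13 cm², ΣAX̄ = 1356864.48 cm³, ΣAȲ = 1975997.95 cm³.
X̄ = 1356864.48/19505.13 = 69.56 cm; Ȳ = 1975997.95/19505.13 = 101.31 cm.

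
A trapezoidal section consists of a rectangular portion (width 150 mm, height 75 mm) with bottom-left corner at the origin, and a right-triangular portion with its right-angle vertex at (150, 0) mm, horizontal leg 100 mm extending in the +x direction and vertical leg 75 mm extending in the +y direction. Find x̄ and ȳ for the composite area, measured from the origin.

rectangular portion: A = 150 × 75 = 11250.00, centroid at (75.00, 37.50).
triangular portion: A = ½·100·75 = 3750.00, centroid at (183.33, 25.00).
ΣA = 15000.00 mm², ΣAx̄ = 1531250.00 mm³, ΣAȳ = 515625.00 mm³.
x̄ = 1531250.00/15000.00 = 102.08 mm; ȳ = 515625.00/15000.00 = 34.38 mm.

x̄ = 102.08 mm, ȳ = 34.38 mm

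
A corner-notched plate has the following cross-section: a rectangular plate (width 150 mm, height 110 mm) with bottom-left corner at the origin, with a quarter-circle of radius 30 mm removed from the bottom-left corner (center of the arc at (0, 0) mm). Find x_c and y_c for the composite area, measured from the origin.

x_c = 77.79 mm, y_c = 56.89 mm

plate: A = 150 × 110 = 16500.00, centroid at (75.00, 55.00).
removed quarter-circle: A = −¼π·30² = -706.86, centroid at (12.73, 12.73).
ΣA = 15793.14 mm², ΣAx_c = 1228500.00 mm³, ΣAy_c = 898500.00 mm³.
x_c = 1228500.00/15793.14 = 77.79 mm; y_c = 898500.00/15793.14 = 56.89 mm.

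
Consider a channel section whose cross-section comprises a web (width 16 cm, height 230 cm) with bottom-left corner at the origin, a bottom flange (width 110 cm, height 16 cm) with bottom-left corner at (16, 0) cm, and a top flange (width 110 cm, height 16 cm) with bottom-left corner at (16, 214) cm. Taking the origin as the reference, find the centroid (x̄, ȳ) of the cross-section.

x̄ = 38.80 cm, ȳ = 115.00 cm

web: A = 16 × 230 = 3680.00, centroid at (8.00, 115.00).
bottom flange: A = 110 × 16 = 1760.00, centroid at (71.00, 8.00).
top flange: A = 110 × 16 = 1760.00, centroid at (71.00, 222.00).
ΣA = 7200.00 cm²
ΣAx̄ = (3680.00)(8.00) + (1760.00)(71.00) + (1760.00)(71.00) = 279360.00 cm³
ΣAȳ = (3680.00)(115.00) + (1760.00)(8.00) + (1760.00)(222.00) = 828000.00 cm³
x̄ = 279360.00 / 7200.00 = 38.80 cm
ȳ = 828000.00 / 7200.00 = 115.00 cm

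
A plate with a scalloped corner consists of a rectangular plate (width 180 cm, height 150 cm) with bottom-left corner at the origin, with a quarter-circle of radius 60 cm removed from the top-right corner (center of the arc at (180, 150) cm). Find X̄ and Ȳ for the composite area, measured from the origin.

X̄ = 82.45 cm, Ȳ = 69.21 cm

Part | A | x̄ᵢ | ȳᵢ | A·x̄ᵢ | A·ȳᵢ
plate | 27000.00 | 90.00 | 75.00 | 2430000.00 | 2025000.00
removed quarter-circle | -2827.43 | 154.54 | 124.54 | -436938.01 | -352115.01
Σ | 24172.57 |  |  | 1993061.99 | 1672884.99
X̄ = 1993061.99 / 24172.57 = 82.45 cm
Ȳ = 1672884.99 / 24172.57 = 69.21 cm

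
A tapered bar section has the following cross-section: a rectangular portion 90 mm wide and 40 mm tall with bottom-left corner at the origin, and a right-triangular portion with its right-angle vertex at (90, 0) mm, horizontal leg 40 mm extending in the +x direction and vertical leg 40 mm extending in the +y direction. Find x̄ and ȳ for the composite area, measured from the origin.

rectangular portion: A = 90 × 40 = 3600.00, centroid at (45.00, 20.00).
triangular portion: A = ½·40·40 = 800.00, centroid at (103.33, 13.33).
ΣA = 4400.00 mm²
ΣAx̄ = (3600.00)(45.00) + (800.00)(103.33) = 244666.67 mm³
ΣAȳ = (3600.00)(20.00) + (800.00)(13.33) = 82666.67 mm³
x̄ = 244666.67 / 4400.00 = 55.61 mm
ȳ = 82666.67 / 4400.00 = 18.79 mm

x̄ = 55.61 mm, ȳ = 18.79 mm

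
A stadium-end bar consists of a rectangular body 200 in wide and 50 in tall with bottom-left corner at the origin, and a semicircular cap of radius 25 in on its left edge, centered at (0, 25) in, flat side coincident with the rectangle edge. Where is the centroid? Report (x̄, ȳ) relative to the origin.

x̄ = 90.11 in, ȳ = 25.00 in

rectangular body: A = 200 × 50 = 10000.00, centroid at (100.00, 25.00).
semicircular end: A = ½π·25² = 981.75, centroid at (-10.61, 25.00).
ΣA = 10981.75 in²
ΣAx̄ = (10000.00)(100.00) + (981.75)(-10.61) = 989583.33 in³
ΣAȳ = (10000.00)(25.00) + (981.75)(25.00) = 274543.69 in³
x̄ = 989583.33 / 10981.75 = 90.11 in
ȳ = 274543.69 / 10981.75 = 25.00 in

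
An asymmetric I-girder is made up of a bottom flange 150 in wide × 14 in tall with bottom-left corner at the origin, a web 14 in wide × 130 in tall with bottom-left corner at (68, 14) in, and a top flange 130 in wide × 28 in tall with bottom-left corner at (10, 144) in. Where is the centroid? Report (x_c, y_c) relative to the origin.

x_c = 75.00 in, y_c = 97.04 in

Part | A | x̄ᵢ | ȳᵢ | A·x̄ᵢ | A·ȳᵢ
bottom flange | 2100.00 | 75.00 | 7.00 | 157500.00 | 14700.00
web | 1820.00 | 75.00 | 79.00 | 136500.00 | 143780.00
top flange | 3640.00 | 75.00 | 158.00 | 273000.00 | 575120.00
Σ | 7560.00 |  |  | 567000.00 | 733600.00
x_c = 567000.00 / 7560.00 = 75.00 in
y_c = 733600.00 / 7560.00 = 97.04 in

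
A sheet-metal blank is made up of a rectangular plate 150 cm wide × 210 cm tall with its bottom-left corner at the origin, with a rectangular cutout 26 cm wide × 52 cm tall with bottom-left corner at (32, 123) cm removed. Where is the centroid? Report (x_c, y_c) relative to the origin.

plate: A = 150 × 210 = 31500.00, centroid at (75.00, 105.00).
hole: A = −(26 × 52) = -1352.00, centroid at (45.00, 149.00).
ΣA = 30148.00 cm²
ΣAx_c = (31500.00)(75.00) + (-1352.00)(45.00) = 2301660.00 cm³
ΣAy_c = (31500.00)(105.00) + (-1352.00)(149.00) = 3106052.00 cm³
x_c = 2301660.00 / 30148.00 = 76.35 cm
y_c = 3106052.00 / 30148.00 = 103.03 cm

x_c = 76.35 cm, y_c = 103.03 cm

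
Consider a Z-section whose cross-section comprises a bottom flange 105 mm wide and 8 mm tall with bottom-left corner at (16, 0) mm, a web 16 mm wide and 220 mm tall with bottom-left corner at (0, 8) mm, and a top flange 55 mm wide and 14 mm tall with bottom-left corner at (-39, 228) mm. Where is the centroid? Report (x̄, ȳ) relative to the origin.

x̄ = 14.98 mm, ȳ = 116.89 mm

bottom flange: A = 105 × 8 = 840.00, centroid at (68.50, 4.00).
web: A = 16 × 220 = 3520.00, centroid at (8.00, 118.00).
top flange: A = 55 × 14 = 770.00, centroid at (-11.50, 235.00).
ΣA = 5130.00 mm²
ΣAx̄ = (840.00)(68.50) + (3520.00)(8.00) + (770.00)(-11.50) = 76845.00 mm³
ΣAȳ = (840.00)(4.00) + (3520.00)(118.00) + (770.00)(235.00) = 599670.00 mm³
x̄ = 76845.00 / 5130.00 = 14.98 mm
ȳ = 599670.00 / 5130.00 = 116.89 mm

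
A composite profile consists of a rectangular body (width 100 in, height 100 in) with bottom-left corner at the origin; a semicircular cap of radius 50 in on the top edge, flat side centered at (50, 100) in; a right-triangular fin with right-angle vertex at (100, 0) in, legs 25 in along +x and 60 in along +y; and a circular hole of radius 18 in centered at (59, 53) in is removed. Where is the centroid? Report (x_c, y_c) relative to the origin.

rectangular body: A = 100 × 100 = 10000.00, centroid at (50.00, 50.00).
semicircular top: A = ½π·50² = 3926.99, centroid at (50.00, 121.22).
triangular fin: A = ½·25·60 = 750.00, centroid at (108.33, 20.00).
hole: A = −π·18² = -1017.88, centroid at (59.00, 53.00).
ΣA = 13659.11 in²
ΣAx_c = (10000.00)(50.00) + (3926.99)(50.00) + (750.00)(108.33) + (-1017.88)(59.00) = 717544.86 in³
ΣAy_c = (10000.00)(50.00) + (3926.99)(121.22) + (750.00)(20.00) + (-1017.88)(53.00) = 937084.99 in³
x_c = 717544.86 / 13659.11 = 52.53 in
y_c = 937084.99 / 13659.11 = 68.61 in

x_c = 52.53 in, y_c = 68.61 in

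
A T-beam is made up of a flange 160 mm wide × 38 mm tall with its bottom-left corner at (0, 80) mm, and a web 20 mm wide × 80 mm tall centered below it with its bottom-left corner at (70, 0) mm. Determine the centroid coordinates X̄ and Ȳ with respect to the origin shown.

Part | A | x̄ᵢ | ȳᵢ | A·x̄ᵢ | A·ȳᵢ
web | 1600.00 | 80.00 | 40.00 | 128000.00 | 64000.00
flange | 6080.00 | 80.00 | 99.00 | 486400.00 | 601920.00
Σ | 7680.00 |  |  | 614400.00 | 665920.00
X̄ = 614400.00 / 7680.00 = 80.00 mm
Ȳ = 665920.00 / 7680.00 = 86.71 mm

X̄ = 80.00 mm, Ȳ = 86.71 mm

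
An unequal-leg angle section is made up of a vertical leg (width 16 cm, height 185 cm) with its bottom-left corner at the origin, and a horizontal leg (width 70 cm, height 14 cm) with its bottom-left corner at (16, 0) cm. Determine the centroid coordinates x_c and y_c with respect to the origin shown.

x_c = 18.70 cm, y_c = 71.23 cm

vertical leg: A = 16 × 185 = 2960.00, centroid at (8.00, 92.50).
horizontal leg: A = 70 × 14 = 980.00, centroid at (51.00, 7.00).
ΣA = 3940.00 cm²
ΣAx_c = (2960.00)(8.00) + (980.00)(51.00) = 73660.00 cm³
ΣAy_c = (2960.00)(92.50) + (980.00)(7.00) = 280660.00 cm³
x_c = 73660.00 / 3940.00 = 18.70 cm
y_c = 280660.00 / 3940.00 = 71.23 cm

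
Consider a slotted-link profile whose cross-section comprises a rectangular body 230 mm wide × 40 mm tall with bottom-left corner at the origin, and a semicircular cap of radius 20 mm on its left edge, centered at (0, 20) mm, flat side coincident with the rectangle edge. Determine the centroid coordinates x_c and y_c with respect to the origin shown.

Part | A | x̄ᵢ | ȳᵢ | A·x̄ᵢ | A·ȳᵢ
rectangular body | 9200.00 | 115.00 | 20.00 | 1058000.00 | 184000.00
semicircular end | 628.32 | -8.49 | 20.00 | -5333.33 | 12566.37
Σ | 9828.32 |  |  | 1052666.67 | 196566.37
x_c = 1052666.67 / 9828.32 = 107.11 mm
y_c = 196566.37 / 9828.32 = 20.00 mm

x_c = 107.11 mm, y_c = 20.00 mm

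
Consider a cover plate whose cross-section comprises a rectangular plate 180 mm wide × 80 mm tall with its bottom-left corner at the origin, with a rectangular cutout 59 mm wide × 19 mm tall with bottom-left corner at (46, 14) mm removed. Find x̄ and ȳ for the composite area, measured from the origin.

x̄ = 91.22 mm, ȳ = 41.39 mm

plate: A = 180 × 80 = 14400.00, centroid at (90.00, 40.00).
hole: A = −(59 × 19) = -1121.00, centroid at (75.50, 23.50).
ΣA = 13279.00 mm², ΣAx̄ = 1211364.50 mm³, ΣAȳ = 549656.50 mm³.
x̄ = 1211364.50/13279.00 = 91.22 mm; ȳ = 549656.50/13279.00 = 41.39 mm.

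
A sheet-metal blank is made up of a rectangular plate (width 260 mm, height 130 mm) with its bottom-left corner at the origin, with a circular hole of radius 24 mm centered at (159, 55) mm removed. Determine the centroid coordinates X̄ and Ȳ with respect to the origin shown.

X̄ = 128.36 mm, Ȳ = 65.57 mm

Part | A | x̄ᵢ | ȳᵢ | A·x̄ᵢ | A·ȳᵢ
plate | 33800.00 | 130.00 | 65.00 | 4394000.00 | 2197000.00
hole | -1809.56 | 159.00 | 55.00 | -287719.62 | -99525.66
Σ | 31990.44 |  |  | 4106280.38 | 2097474.34
X̄ = 4106280.38 / 31990.44 = 128.36 mm
Ȳ = 2097474.34 / 31990.44 = 65.57 mm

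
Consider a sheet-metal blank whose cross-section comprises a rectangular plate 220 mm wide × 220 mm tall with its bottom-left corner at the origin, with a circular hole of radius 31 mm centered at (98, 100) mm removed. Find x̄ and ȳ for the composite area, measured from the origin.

x̄ = 110.80 mm, ȳ = 110.67 mm

plate: A = 220 × 220 = 48400.00, centroid at (110.00, 110.00).
hole: A = −π·31² = -3019.07, centroid at (98.00, 100.00).
ΣA = 45380.93 mm², ΣAx̄ = 5028131.09 mm³, ΣAȳ = 5022092.95 mm³.
x̄ = 5028131.09/45380.93 = 110.80 mm; ȳ = 5022092.95/45380.93 = 110.67 mm.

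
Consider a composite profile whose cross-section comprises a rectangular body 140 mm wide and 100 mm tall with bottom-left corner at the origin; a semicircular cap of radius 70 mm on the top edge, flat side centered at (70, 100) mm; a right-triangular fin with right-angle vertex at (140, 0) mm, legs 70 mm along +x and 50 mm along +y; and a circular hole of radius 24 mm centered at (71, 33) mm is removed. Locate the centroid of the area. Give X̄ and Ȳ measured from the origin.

X̄ = 77.47 mm, Ȳ = 77.08 mm

Part | A | x̄ᵢ | ȳᵢ | A·x̄ᵢ | A·ȳᵢ
rectangular body | 14000.00 | 70.00 | 50.00 | 980000.00 | 700000.00
semicircular top | 7696.90 | 70.00 | 129.71 | 538783.14 | 998356.87
triangular fin | 1750.00 | 163.33 | 16.67 | 285833.33 | 29166.67
hole | -1809.56 | 71.00 | 33.00 | -128478.57 | -59715.39
Σ | 21637.34 |  |  | 1676137.90 | 1667808.14
X̄ = 1676137.90 / 21637.34 = 77.47 mm
Ȳ = 1667808.14 / 21637.34 = 77.08 mm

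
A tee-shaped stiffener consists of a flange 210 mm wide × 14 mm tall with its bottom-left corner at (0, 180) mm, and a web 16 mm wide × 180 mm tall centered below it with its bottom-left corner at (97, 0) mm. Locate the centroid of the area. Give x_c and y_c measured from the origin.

x_c = 105.00 mm, y_c = 139.00 mm

web: A = 16 × 180 = 2880.00, centroid at (105.00, 90.00).
flange: A = 210 × 14 = 2940.00, centroid at (105.00, 187.00).
ΣA = 5820.00 mm²
ΣAx_c = (2880.00)(105.00) + (2940.00)(105.00) = 611100.00 mm³
ΣAy_c = (2880.00)(90.00) + (2940.00)(187.00) = 808980.00 mm³
x_c = 611100.00 / 5820.00 = 105.00 mm
y_c = 808980.00 / 5820.00 = 139.00 mm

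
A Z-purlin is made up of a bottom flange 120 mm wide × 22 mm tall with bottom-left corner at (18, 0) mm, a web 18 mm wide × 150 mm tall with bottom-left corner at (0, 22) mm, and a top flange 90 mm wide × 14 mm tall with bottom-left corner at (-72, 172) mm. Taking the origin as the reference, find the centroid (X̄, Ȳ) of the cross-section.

X̄ = 29.73 mm, Ȳ = 78.25 mm

bottom flange: A = 120 × 22 = 2640.00, centroid at (78.00, 11.00).
web: A = 18 × 150 = 2700.00, centroid at (9.00, 97.00).
top flange: A = 90 × 14 = 1260.00, centroid at (-27.00, 179.00).
ΣA = 6600.00 mm², ΣAX̄ = 196200.00 mm³, ΣAȲ = 516480.00 mm³.
X̄ = 196200.00/6600.00 = 29.73 mm; Ȳ = 516480.00/6600.00 = 78.25 mm.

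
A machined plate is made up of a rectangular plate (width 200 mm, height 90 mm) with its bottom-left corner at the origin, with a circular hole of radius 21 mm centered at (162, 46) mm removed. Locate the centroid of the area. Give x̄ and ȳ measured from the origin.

x̄ = 94.83 mm, ȳ = 44.92 mm

plate: A = 200 × 90 = 18000.00, centroid at (100.00, 45.00).
hole: A = −π·21² = -1385.44, centroid at (162.00, 46.00).
ΣA = 16614.56 mm², ΣAx̄ = 1575558.34 mm³, ΣAȳ = 746269.65 mm³.
x̄ = 1575558.34/16614.56 = 94.83 mm; ȳ = 746269.65/16614.56 = 44.92 mm.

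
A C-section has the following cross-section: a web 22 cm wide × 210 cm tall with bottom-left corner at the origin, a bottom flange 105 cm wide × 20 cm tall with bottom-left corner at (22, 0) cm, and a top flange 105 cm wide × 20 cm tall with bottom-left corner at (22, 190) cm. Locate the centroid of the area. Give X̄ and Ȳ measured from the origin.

web: A = 22 × 210 = 4620.00, centroid at (11.00, 105.00).
bottom flange: A = 105 × 20 = 2100.00, centroid at (74.50, 10.00).
top flange: A = 105 × 20 = 2100.00, centroid at (74.50, 200.00).
ΣA = 8820.00 cm²
ΣAX̄ = (4620.00)(11.00) + (2100.00)(74.50) + (2100.00)(74.50) = 363720.00 cm³
ΣAȲ = (4620.00)(105.00) + (2100.00)(10.00) + (2100.00)(200.00) = 926100.00 cm³
X̄ = 363720.00 / 8820.00 = 41.24 cm
Ȳ = 926100.00 / 8820.00 = 105.00 cm

X̄ = 41.24 cm, Ȳ = 105.00 cm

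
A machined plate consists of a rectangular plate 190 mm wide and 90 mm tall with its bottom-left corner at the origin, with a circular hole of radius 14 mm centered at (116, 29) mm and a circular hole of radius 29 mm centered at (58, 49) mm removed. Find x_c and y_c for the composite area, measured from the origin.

x_c = 101.13 mm, y_c = 44.95 mm

Part | A | x̄ᵢ | ȳᵢ | A·x̄ᵢ | A·ȳᵢ
plate | 17100.00 | 95.00 | 45.00 | 1624500.00 | 769500.00
hole 1 | -615.75 | 116.00 | 29.00 | -71427.25 | -17856.81
hole 2 | -2642.08 | 58.00 | 49.00 | -153240.61 | -129461.89
Σ | 13842.17 |  |  | 1399832.14 | 622181.30
x_c = 1399832.14 / 13842.17 = 101.13 mm
y_c = 622181.30 / 13842.17 = 44.95 mm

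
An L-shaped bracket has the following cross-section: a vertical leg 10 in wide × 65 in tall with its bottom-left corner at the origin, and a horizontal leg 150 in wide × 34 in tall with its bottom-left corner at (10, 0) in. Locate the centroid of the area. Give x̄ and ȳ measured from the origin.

x̄ = 75.96 in, ȳ = 18.75 in

vertical leg: A = 10 × 65 = 650.00, centroid at (5.00, 32.50).
horizontal leg: A = 150 × 34 = 5100.00, centroid at (85.00, 17.00).
ΣA = 5750.00 in², ΣAx̄ = 436750.00 in³, ΣAȳ = 107825.00 in³.
x̄ = 436750.00/5750.00 = 75.96 in; ȳ = 107825.00/5750.00 = 18.75 in.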